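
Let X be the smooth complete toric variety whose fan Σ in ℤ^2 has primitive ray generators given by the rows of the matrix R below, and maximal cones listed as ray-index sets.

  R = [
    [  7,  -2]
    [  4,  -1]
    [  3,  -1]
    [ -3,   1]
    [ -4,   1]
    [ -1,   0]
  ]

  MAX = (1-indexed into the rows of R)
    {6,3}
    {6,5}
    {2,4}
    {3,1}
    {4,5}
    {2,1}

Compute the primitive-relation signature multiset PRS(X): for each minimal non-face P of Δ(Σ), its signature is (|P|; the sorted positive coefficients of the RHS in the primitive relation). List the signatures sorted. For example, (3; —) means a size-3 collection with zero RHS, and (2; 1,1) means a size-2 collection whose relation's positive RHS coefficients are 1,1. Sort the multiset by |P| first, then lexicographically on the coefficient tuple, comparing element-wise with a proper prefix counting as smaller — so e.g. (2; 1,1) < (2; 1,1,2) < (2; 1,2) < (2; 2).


|primitive collections| = 9. Relations:

  P={2,5}:  v_{2} + v_{5} = 0  so sig = (2; —)
  P={3,4}:  v_{3} + v_{4} = 0  so sig = (2; —)
  P={1,4}:  v_{1} + v_{4} = v_{2}  so sig = (2; 1)
  P={1,5}:  v_{1} + v_{5} = v_{3}  so sig = (2; 1)
  P={2,3}:  v_{2} + v_{3} = v_{1}  so sig = (2; 1)
  P={2,6}:  v_{2} + v_{6} = v_{3}  so sig = (2; 1)
  P={3,5}:  v_{3} + v_{5} = v_{6}  so sig = (2; 1)
  P={4,6}:  v_{4} + v_{6} = v_{5}  so sig = (2; 1)
  P={1,6}:  v_{1} + v_{6} = 2·v_{3}  so sig = (2; 2)

Sorted signature multiset PRS(X):
{ (2; —) ×2,  (2; 1) ×6,  (2; 2) }


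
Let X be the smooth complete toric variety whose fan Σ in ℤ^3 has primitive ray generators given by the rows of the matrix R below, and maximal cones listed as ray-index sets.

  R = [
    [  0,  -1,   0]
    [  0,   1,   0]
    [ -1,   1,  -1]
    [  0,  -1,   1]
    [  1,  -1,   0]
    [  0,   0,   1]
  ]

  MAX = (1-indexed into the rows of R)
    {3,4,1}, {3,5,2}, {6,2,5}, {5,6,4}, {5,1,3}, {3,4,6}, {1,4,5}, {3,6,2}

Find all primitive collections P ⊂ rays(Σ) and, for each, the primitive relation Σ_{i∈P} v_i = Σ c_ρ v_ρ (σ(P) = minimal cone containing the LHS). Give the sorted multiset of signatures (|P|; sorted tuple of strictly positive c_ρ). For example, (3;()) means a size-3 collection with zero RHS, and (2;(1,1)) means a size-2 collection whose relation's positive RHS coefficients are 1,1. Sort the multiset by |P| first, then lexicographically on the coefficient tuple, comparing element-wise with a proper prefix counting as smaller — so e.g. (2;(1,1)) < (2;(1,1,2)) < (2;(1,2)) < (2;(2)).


Minimal non-faces — 5 found among 6 rays, 8 max cones:

  {1,2}:  v_{1} + v_{2} = 0  ⟹  sig = (2;())
  {1,6}:  v_{1} + v_{6} = v_{4}  ⟹  sig = (2;(1))
  {2,4}:  v_{2} + v_{4} = v_{6}  ⟹  sig = (2;(1))
  {3,5,6}:  v_{3} + v_{5} + v_{6} = 0  ⟹  sig = (3;())
  {3,4,5}:  v_{3} + v_{4} + v_{5} = v_{1}  ⟹  sig = (3;(1))

Sorted signature multiset PRS(X):
    (2;())
    (2;(1))
    (2;(1))
    (3;())
    (3;(1))


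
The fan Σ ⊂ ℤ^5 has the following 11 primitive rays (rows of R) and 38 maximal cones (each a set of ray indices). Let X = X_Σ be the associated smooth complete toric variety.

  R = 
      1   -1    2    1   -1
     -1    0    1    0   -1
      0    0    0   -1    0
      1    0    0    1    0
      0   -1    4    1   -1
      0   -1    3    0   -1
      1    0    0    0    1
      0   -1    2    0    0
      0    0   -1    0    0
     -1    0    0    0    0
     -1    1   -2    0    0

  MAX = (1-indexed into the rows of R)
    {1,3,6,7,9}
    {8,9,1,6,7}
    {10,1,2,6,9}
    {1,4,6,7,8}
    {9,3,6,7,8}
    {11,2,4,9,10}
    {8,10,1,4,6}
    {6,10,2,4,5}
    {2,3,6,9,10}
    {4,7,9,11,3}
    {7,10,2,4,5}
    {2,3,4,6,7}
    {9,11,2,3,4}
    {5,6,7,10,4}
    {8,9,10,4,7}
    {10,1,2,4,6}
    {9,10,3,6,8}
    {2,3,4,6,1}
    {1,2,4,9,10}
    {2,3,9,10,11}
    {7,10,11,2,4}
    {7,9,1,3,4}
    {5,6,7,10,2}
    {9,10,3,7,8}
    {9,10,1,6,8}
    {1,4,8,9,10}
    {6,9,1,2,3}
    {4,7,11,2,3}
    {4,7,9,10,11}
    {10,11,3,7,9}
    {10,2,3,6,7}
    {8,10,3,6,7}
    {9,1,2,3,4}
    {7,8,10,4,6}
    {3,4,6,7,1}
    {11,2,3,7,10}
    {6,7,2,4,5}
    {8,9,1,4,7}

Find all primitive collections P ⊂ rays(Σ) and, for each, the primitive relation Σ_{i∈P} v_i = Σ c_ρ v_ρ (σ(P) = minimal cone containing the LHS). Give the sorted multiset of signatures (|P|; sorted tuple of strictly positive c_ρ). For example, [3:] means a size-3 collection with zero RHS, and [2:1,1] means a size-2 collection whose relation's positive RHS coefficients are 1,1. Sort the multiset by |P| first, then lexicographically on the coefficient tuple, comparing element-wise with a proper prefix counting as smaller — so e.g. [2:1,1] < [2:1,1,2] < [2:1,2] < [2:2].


19 collections generate NE(X_Σ); each relation:

  {6,11}:  v_{6} + v_{11} = v_{2}  →  sig = [2:1]
  {8,11}:  v_{8} + v_{11} = v_{10}  →  sig = [2:1]
  {2,8}:  v_{2} + v_{8} = v_{6} + v_{10}  →  sig = [2:1,1]
  {1,11}:  v_{1} + v_{11} = v_{2} + v_{4} + v_{9}  →  sig = [2:1,1,1]
  {3,5}:  v_{3} + v_{5} = v_{2} + v_{6} + v_{7}  →  sig = [2:1,1,1]
  {5,9}:  v_{5} + v_{9} = v_{4} + v_{6} + v_{10}  →  sig = [2:1,1,1]
  {5,11}:  v_{5} + v_{11} = 2·v_{2} + v_{4} + v_{7} + v_{10}  →  sig = [2:1,1,1,2]
  {5,8}:  v_{5} + v_{8} = v_{4} + 2·v_{6} + v_{7} + 2·v_{10}  →  sig = [2:1,1,2,2]
  {1,5}:  v_{1} + v_{5} = 2·v_{4} + 2·v_{6} + v_{10}  →  sig = [2:1,2,2]
  {2,7,9}:  v_{2} + v_{7} + v_{9} = 0  →  sig = [3:]
  {3,4,10}:  v_{3} + v_{4} + v_{10} = 0  →  sig = [3:]
  {4,6,9}:  v_{4} + v_{6} + v_{9} = v_{1}  →  sig = [3:1]
  {1,2,7}:  v_{1} + v_{2} + v_{7} = v_{4} + v_{6}  →  sig = [3:1,1]
  {1,3,10}:  v_{1} + v_{3} + v_{10} = v_{6} + v_{9}  →  sig = [3:1,1]
  {1,7,10}:  v_{1} + v_{7} + v_{10} = v_{4} + v_{8}  →  sig = [3:1,1]
  {3,4,8}:  v_{3} + v_{4} + v_{8} = v_{6} + v_{7} + v_{9}  →  sig = [3:1,1,1]
  {1,3,8}:  v_{1} + v_{3} + v_{8} = 2·v_{6} + v_{7} + 2·v_{9}  →  sig = [3:1,2,2]
  {6,7,9,10}:  v_{6} + v_{7} + v_{9} + v_{10} = v_{8}  →  sig = [4:1]
  {2,4,6,7,10}:  v_{2} + v_{4} + v_{6} + v_{7} + v_{10} = v_{5}  →  sig = [5:1]

Sorted signature multiset PRS(X):
    |P|=2: 9 collections, coeffs (1), (1), (1,1), (1,1,1), (1,1,1), (1,1,1), (1,1,1,2), (1,1,2,2), (1,2,2)
    |P|=3: 8 collections, coeffs (), (), (1), (1,1), (1,1), (1,1), (1,1,1), (1,2,2)
    |P|=4: 1 collection, coeffs (1)
    |P|=5: 1 collection, coeffs (1)


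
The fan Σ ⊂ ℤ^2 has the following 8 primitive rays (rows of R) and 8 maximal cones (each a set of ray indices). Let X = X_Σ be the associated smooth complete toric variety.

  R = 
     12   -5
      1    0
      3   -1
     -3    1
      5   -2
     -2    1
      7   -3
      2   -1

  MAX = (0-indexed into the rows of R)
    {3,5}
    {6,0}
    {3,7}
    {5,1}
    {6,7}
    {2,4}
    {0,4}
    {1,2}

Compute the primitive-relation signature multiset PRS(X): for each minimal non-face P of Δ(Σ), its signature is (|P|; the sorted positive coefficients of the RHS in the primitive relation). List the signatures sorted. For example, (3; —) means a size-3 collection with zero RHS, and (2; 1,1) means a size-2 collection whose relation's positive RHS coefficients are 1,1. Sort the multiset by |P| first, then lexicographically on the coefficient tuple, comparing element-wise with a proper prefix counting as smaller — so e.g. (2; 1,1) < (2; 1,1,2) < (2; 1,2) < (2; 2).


20 collections generate NE(X_Σ); each relation:

  {2,3}:  v_{2} + v_{3} = 0  ⟹  sig = (2; —)
  {5,7}:  v_{5} + v_{7} = 0  ⟹  sig = (2; —)
  {1,3}:  v_{1} + v_{3} = v_{5}  ⟹  sig = (2; 1)
  {1,7}:  v_{1} + v_{7} = v_{2}  ⟹  sig = (2; 1)
  {2,5}:  v_{2} + v_{5} = v_{1}  ⟹  sig = (2; 1)
  {2,7}:  v_{2} + v_{7} = v_{4}  ⟹  sig = (2; 1)
  {3,4}:  v_{3} + v_{4} = v_{7}  ⟹  sig = (2; 1)
  {4,5}:  v_{4} + v_{5} = v_{2}  ⟹  sig = (2; 1)
  {4,6}:  v_{4} + v_{6} = v_{0}  ⟹  sig = (2; 1)
  {4,7}:  v_{4} + v_{7} = v_{6}  ⟹  sig = (2; 1)
  {5,6}:  v_{5} + v_{6} = v_{4}  ⟹  sig = (2; 1)
  {0,3}:  v_{0} + v_{3} = v_{6} + v_{7}  ⟹  sig = (2; 1,1)
  {1,6}:  v_{1} + v_{6} = v_{2} + v_{4}  ⟹  sig = (2; 1,1)
  {0,1}:  v_{0} + v_{1} = v_{2} + 2·v_{4}  ⟹  sig = (2; 1,2)
  {0,5}:  v_{0} + v_{5} = 2·v_{4}  ⟹  sig = (2; 2)
  {0,7}:  v_{0} + v_{7} = 2·v_{6}  ⟹  sig = (2; 2)
  {1,4}:  v_{1} + v_{4} = 2·v_{2}  ⟹  sig = (2; 2)
  {2,6}:  v_{2} + v_{6} = 2·v_{4}  ⟹  sig = (2; 2)
  {3,6}:  v_{3} + v_{6} = 2·v_{7}  ⟹  sig = (2; 2)
  {0,2}:  v_{0} + v_{2} = 3·v_{4}  ⟹  sig = (2; 3)

Hence PRS(X_Σ) =
    |P|=2: 20 collections, coeffs (), (), (1), (1), (1), (1), (1), (1), (1), (1), (1), (1,1), (1,1), (1,2), (2), (2), (2), (2), (2), (3)


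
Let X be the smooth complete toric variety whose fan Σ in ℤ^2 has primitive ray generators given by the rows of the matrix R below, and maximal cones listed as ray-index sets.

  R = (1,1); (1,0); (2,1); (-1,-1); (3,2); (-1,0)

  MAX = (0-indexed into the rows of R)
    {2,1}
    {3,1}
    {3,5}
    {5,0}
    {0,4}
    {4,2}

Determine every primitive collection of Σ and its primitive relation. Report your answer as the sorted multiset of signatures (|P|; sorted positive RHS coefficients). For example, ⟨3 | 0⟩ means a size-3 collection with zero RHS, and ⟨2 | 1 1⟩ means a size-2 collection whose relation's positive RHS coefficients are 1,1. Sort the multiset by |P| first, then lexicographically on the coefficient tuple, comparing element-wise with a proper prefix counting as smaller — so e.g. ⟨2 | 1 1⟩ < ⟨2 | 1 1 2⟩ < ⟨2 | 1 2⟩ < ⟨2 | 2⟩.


Σ has 9 primitive collections:

  P={0,3}:  v_{0} + v_{3} = 0  so sig = ⟨2 | 0⟩
  P={1,5}:  v_{1} + v_{5} = 0  so sig = ⟨2 | 0⟩
  P={0,1}:  v_{0} + v_{1} = v_{2}  so sig = ⟨2 | 1⟩
  P={0,2}:  v_{0} + v_{2} = v_{4}  so sig = ⟨2 | 1⟩
  P={2,3}:  v_{2} + v_{3} = v_{1}  so sig = ⟨2 | 1⟩
  P={2,5}:  v_{2} + v_{5} = v_{0}  so sig = ⟨2 | 1⟩
  P={3,4}:  v_{3} + v_{4} = v_{2}  so sig = ⟨2 | 1⟩
  P={1,4}:  v_{1} + v_{4} = 2·v_{2}  so sig = ⟨2 | 2⟩
  P={4,5}:  v_{4} + v_{5} = 2·v_{0}  so sig = ⟨2 | 2⟩

so the primitive-relation signature multiset is
    ⟨2 | 0⟩
    ⟨2 | 0⟩
    ⟨2 | 1⟩
    ⟨2 | 1⟩
    ⟨2 | 1⟩
    ⟨2 | 1⟩
    ⟨2 | 1⟩
    ⟨2 | 2⟩
    ⟨2 | 2⟩


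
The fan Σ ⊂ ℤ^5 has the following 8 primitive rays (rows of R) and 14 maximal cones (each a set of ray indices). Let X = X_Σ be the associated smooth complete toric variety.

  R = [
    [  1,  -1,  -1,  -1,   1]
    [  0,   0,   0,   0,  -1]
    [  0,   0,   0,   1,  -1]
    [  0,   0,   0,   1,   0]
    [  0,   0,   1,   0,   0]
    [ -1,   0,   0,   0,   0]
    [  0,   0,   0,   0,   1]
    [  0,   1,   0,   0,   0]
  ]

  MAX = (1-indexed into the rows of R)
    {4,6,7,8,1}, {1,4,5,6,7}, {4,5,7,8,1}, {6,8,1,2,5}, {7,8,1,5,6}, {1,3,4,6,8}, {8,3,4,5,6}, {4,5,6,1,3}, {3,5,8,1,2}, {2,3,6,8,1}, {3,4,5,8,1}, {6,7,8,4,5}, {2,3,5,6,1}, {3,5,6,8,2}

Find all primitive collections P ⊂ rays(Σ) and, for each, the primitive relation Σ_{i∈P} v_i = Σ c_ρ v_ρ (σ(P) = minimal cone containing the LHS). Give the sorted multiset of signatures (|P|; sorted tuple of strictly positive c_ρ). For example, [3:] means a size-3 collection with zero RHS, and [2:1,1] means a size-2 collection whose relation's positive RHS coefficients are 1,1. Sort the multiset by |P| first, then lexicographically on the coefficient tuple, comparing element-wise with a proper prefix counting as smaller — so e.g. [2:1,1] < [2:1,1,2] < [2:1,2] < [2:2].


Minimal non-faces — 5 found among 8 rays, 14 max cones:

  P={2,7}:  v_{2} + v_{7} = 0  →  sig = [2:]
  P={2,4}:  v_{2} + v_{4} = v_{3}  →  sig = [2:1]
  P={3,7}:  v_{3} + v_{7} = v_{4}  →  sig = [2:1]
  P={1,3,5,6,8}:  v_{1} + v_{3} + v_{5} + v_{6} + v_{8} = 0  →  sig = [5:]
  P={1,4,5,6,8}:  v_{1} + v_{4} + v_{5} + v_{6} + v_{8} = v_{7}  →  sig = [5:1]

so the primitive-relation signature multiset is
[[2:], [2:1], [2:1], [5:], [5:1]]


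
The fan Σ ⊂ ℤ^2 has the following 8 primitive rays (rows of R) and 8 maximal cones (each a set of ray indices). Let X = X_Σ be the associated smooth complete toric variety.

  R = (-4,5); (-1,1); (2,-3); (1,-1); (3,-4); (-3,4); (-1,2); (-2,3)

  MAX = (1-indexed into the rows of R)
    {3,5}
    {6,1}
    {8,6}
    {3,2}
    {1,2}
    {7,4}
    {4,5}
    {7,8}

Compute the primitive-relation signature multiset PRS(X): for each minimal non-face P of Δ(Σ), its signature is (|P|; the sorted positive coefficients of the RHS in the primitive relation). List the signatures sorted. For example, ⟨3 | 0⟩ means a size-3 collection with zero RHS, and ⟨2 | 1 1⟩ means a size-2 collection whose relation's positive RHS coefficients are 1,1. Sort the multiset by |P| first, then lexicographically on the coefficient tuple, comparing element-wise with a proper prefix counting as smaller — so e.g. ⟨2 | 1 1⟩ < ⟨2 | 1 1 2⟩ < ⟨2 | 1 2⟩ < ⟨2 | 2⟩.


The 20 primitive collections of Σ (r=8, n=2):

  {2,4}:  v_{2} + v_{4} = 0  →  sig = ⟨2 | 0⟩
  {3,8}:  v_{3} + v_{8} = 0  →  sig = ⟨2 | 0⟩
  {5,6}:  v_{5} + v_{6} = 0  →  sig = ⟨2 | 0⟩
  {1,4}:  v_{1} + v_{4} = v_{6}  →  sig = ⟨2 | 1⟩
  {1,5}:  v_{1} + v_{5} = v_{2}  →  sig = ⟨2 | 1⟩
  {2,5}:  v_{2} + v_{5} = v_{3}  →  sig = ⟨2 | 1⟩
  {2,6}:  v_{2} + v_{6} = v_{1}  →  sig = ⟨2 | 1⟩
  {2,7}:  v_{2} + v_{7} = v_{8}  →  sig = ⟨2 | 1⟩
  {2,8}:  v_{2} + v_{8} = v_{6}  →  sig = ⟨2 | 1⟩
  {3,4}:  v_{3} + v_{4} = v_{5}  →  sig = ⟨2 | 1⟩
  {3,6}:  v_{3} + v_{6} = v_{2}  →  sig = ⟨2 | 1⟩
  {3,7}:  v_{3} + v_{7} = v_{4}  →  sig = ⟨2 | 1⟩
  {4,6}:  v_{4} + v_{6} = v_{8}  →  sig = ⟨2 | 1⟩
  {4,8}:  v_{4} + v_{8} = v_{7}  →  sig = ⟨2 | 1⟩
  {5,8}:  v_{5} + v_{8} = v_{4}  →  sig = ⟨2 | 1⟩
  {1,7}:  v_{1} + v_{7} = v_{6} + v_{8}  →  sig = ⟨2 | 1 1⟩
  {1,3}:  v_{1} + v_{3} = 2·v_{2}  →  sig = ⟨2 | 2⟩
  {1,8}:  v_{1} + v_{8} = 2·v_{6}  →  sig = ⟨2 | 2⟩
  {5,7}:  v_{5} + v_{7} = 2·v_{4}  →  sig = ⟨2 | 2⟩
  {6,7}:  v_{6} + v_{7} = 2·v_{8}  →  sig = ⟨2 | 2⟩

Hence PRS(X_Σ) =
[⟨2 | 0⟩, ⟨2 | 0⟩, ⟨2 | 0⟩, ⟨2 | 1⟩, ⟨2 | 1⟩, ⟨2 | 1⟩, ⟨2 | 1⟩, ⟨2 | 1⟩, ⟨2 | 1⟩, ⟨2 | 1⟩, ⟨2 | 1⟩, ⟨2 | 1⟩, ⟨2 | 1⟩, ⟨2 | 1⟩, ⟨2 | 1⟩, ⟨2 | 1 1⟩, ⟨2 | 2⟩, ⟨2 | 2⟩, ⟨2 | 2⟩, ⟨2 | 2⟩]


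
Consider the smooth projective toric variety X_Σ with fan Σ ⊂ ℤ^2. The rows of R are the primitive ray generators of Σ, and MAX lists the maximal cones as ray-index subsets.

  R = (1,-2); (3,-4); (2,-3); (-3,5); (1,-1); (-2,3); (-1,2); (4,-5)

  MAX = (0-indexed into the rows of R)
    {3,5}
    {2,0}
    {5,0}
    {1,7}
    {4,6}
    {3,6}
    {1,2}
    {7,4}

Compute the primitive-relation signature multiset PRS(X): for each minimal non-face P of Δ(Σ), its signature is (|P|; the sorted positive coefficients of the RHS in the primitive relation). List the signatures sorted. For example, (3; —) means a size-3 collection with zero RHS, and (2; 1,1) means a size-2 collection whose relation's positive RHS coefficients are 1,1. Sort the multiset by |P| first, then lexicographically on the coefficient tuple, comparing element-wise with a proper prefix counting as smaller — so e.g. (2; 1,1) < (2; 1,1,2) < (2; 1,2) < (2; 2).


Δ(Σ) — 8 vertices, 20 min non-faces:

  {0,6}:  v_{0} + v_{6} = 0  ⟹  sig = (2; —)
  {2,5}:  v_{2} + v_{5} = 0  ⟹  sig = (2; —)
  {0,3}:  v_{0} + v_{3} = v_{5}  ⟹  sig = (2; 1)
  {0,4}:  v_{0} + v_{4} = v_{2}  ⟹  sig = (2; 1)
  {1,4}:  v_{1} + v_{4} = v_{7}  ⟹  sig = (2; 1)
  {1,5}:  v_{1} + v_{5} = v_{4}  ⟹  sig = (2; 1)
  {2,3}:  v_{2} + v_{3} = v_{6}  ⟹  sig = (2; 1)
  {2,4}:  v_{2} + v_{4} = v_{1}  ⟹  sig = (2; 1)
  {2,6}:  v_{2} + v_{6} = v_{4}  ⟹  sig = (2; 1)
  {4,5}:  v_{4} + v_{5} = v_{6}  ⟹  sig = (2; 1)
  {5,6}:  v_{5} + v_{6} = v_{3}  ⟹  sig = (2; 1)
  {0,7}:  v_{0} + v_{7} = v_{1} + v_{2}  ⟹  sig = (2; 1,1)
  {1,3}:  v_{1} + v_{3} = v_{4} + v_{6}  ⟹  sig = (2; 1,1)
  {3,7}:  v_{3} + v_{7} = 2·v_{4} + v_{6}  ⟹  sig = (2; 1,2)
  {0,1}:  v_{0} + v_{1} = 2·v_{2}  ⟹  sig = (2; 2)
  {1,6}:  v_{1} + v_{6} = 2·v_{4}  ⟹  sig = (2; 2)
  {2,7}:  v_{2} + v_{7} = 2·v_{1}  ⟹  sig = (2; 2)
  {3,4}:  v_{3} + v_{4} = 2·v_{6}  ⟹  sig = (2; 2)
  {5,7}:  v_{5} + v_{7} = 2·v_{4}  ⟹  sig = (2; 2)
  {6,7}:  v_{6} + v_{7} = 3·v_{4}  ⟹  sig = (2; 3)

Signatures (|P|; sorted positive RHS coefficients), sorted:
{ (2; —) ×2,  (2; 1) ×9,  (2; 1,1) ×2,  (2; 1,2),  (2; 2) ×5,  (2; 3) }


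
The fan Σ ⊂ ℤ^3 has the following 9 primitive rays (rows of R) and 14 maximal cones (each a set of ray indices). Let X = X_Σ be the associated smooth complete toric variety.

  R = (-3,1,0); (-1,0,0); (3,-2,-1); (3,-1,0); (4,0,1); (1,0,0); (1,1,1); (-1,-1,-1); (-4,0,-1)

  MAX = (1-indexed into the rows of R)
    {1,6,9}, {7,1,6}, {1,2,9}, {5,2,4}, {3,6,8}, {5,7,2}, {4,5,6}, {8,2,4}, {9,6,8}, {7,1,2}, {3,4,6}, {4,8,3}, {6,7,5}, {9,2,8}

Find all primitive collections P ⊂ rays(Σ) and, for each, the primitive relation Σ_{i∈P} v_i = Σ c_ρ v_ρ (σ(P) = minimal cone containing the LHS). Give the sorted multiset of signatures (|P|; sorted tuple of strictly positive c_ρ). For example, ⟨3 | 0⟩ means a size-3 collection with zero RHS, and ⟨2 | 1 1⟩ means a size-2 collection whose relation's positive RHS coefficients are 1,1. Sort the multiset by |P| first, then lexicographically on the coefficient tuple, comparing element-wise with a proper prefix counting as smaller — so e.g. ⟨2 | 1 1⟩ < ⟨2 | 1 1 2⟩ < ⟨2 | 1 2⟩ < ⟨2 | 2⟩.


16 minimal non-faces of Δ(Σ) (on 9 rays):

  P = {1,4}:  v_{1} + v_{4} = 0  →  sig = ⟨2 | 0⟩
  P = {2,6}:  v_{2} + v_{6} = 0  →  sig = ⟨2 | 0⟩
  P = {5,9}:  v_{5} + v_{9} = 0  →  sig = ⟨2 | 0⟩
  P = {7,8}:  v_{7} + v_{8} = 0  →  sig = ⟨2 | 0⟩
  P = {1,5}:  v_{1} + v_{5} = v_{7}  →  sig = ⟨2 | 1⟩
  P = {1,8}:  v_{1} + v_{8} = v_{9}  →  sig = ⟨2 | 1⟩
  P = {4,7}:  v_{4} + v_{7} = v_{5}  →  sig = ⟨2 | 1⟩
  P = {4,9}:  v_{4} + v_{9} = v_{8}  →  sig = ⟨2 | 1⟩
  P = {5,8}:  v_{5} + v_{8} = v_{4}  →  sig = ⟨2 | 1⟩
  P = {7,9}:  v_{7} + v_{9} = v_{1}  →  sig = ⟨2 | 1⟩
  P = {1,3}:  v_{1} + v_{3} = v_{6} + v_{8}  →  sig = ⟨2 | 1 1⟩
  P = {2,3}:  v_{2} + v_{3} = v_{4} + v_{8}  →  sig = ⟨2 | 1 1⟩
  P = {3,7}:  v_{3} + v_{7} = v_{4} + v_{6}  →  sig = ⟨2 | 1 1⟩
  P = {3,5}:  v_{3} + v_{5} = 2·v_{4} + v_{6}  →  sig = ⟨2 | 1 2⟩
  P = {3,9}:  v_{3} + v_{9} = v_{6} + 2·v_{8}  →  sig = ⟨2 | 1 2⟩
  P = {4,6,8}:  v_{4} + v_{6} + v_{8} = v_{3}  →  sig = ⟨3 | 1⟩

so the primitive-relation signature multiset is
[⟨2 | 0⟩, ⟨2 | 0⟩, ⟨2 | 0⟩, ⟨2 | 0⟩, ⟨2 | 1⟩, ⟨2 | 1⟩, ⟨2 | 1⟩, ⟨2 | 1⟩, ⟨2 | 1⟩, ⟨2 | 1⟩, ⟨2 | 1 1⟩, ⟨2 | 1 1⟩, ⟨2 | 1 1⟩, ⟨2 | 1 2⟩, ⟨2 | 1 2⟩, ⟨3 | 1⟩]


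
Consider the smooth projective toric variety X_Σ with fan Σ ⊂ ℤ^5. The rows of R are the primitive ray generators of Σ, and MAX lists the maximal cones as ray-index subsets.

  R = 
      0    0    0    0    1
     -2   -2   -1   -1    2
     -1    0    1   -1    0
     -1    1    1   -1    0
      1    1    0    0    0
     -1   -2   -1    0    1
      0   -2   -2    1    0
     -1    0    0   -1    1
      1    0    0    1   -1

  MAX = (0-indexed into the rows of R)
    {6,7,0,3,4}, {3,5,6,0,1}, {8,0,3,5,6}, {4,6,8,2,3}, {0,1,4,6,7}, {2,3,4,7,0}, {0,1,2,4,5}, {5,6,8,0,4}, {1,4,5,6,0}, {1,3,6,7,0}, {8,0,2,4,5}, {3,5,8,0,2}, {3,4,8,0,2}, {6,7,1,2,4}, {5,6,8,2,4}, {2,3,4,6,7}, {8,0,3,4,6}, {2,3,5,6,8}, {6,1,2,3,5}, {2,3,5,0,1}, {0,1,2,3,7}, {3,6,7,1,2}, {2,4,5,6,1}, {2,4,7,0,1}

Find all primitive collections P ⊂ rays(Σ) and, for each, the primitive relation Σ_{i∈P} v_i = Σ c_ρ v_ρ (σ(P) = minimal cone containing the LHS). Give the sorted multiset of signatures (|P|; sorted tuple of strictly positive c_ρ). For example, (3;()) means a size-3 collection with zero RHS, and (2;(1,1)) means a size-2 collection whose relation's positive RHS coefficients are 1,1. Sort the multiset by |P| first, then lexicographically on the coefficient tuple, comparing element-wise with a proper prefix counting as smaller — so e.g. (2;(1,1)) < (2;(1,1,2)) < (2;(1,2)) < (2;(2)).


6 collections generate NE(X_Σ); each relation:

  P={7,8}:  v_{7} + v_{8} = 0  ⟹  sig = (2;())
  P={1,8}:  v_{1} + v_{8} = v_{5}  ⟹  sig = (2;(1))
  P={5,7}:  v_{5} + v_{7} = v_{1}  ⟹  sig = (2;(1))
  P={0,2,6}:  v_{0} + v_{2} + v_{6} = v_{5}  ⟹  sig = (3;(1))
  P={3,4,5}:  v_{3} + v_{4} + v_{5} = v_{7}  ⟹  sig = (3;(1))
  P={1,3,4}:  v_{1} + v_{3} + v_{4} = 2·v_{7}  ⟹  sig = (3;(2))

Signatures (|P|; sorted positive RHS coefficients), sorted:
[(2;()), (2;(1)), (2;(1)), (3;(1)), (3;(1)), (3;(2))]


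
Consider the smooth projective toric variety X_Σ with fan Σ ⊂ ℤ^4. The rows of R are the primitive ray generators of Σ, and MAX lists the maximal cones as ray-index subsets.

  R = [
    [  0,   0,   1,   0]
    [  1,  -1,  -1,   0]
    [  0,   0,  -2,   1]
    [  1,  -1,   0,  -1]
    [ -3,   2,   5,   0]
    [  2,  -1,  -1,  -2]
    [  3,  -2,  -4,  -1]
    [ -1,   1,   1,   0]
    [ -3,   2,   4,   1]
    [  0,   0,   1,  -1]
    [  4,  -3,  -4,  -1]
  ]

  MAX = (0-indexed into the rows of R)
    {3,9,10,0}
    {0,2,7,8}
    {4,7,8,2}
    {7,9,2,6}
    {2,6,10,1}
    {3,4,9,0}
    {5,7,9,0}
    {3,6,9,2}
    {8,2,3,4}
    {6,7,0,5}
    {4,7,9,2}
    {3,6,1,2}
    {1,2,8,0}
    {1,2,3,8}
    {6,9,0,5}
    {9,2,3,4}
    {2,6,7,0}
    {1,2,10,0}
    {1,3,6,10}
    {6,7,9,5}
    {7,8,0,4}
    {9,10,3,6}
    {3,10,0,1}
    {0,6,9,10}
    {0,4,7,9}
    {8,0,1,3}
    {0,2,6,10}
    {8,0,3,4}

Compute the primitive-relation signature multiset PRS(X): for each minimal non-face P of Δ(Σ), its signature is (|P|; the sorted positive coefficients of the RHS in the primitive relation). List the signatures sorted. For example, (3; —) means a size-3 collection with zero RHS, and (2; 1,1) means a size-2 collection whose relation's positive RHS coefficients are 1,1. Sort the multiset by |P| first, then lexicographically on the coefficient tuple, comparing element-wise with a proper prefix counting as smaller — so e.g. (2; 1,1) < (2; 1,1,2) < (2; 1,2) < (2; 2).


Σ has 24 primitive collections:

  • {1,7}:  v_{1} + v_{7} = 0  →  sig = (2; —)
  • {6,8}:  v_{6} + v_{8} = 0  →  sig = (2; —)
  • {1,9}:  v_{1} + v_{9} = v_{3}  →  sig = (2; 1)
  • {3,7}:  v_{3} + v_{7} = v_{9}  →  sig = (2; 1)
  • {4,6}:  v_{4} + v_{6} = v_{9}  →  sig = (2; 1)
  • {8,9}:  v_{8} + v_{9} = v_{4}  →  sig = (2; 1)
  • {1,4}:  v_{1} + v_{4} = v_{3} + v_{8}  →  sig = (2; 1,1)
  • {2,5}:  v_{2} + v_{5} = v_{6} + v_{7}  →  sig = (2; 1,1)
  • {4,10}:  v_{4} + v_{10} = v_{0} + v_{3}  →  sig = (2; 1,1)
  • {7,10}:  v_{7} + v_{10} = v_{0} + v_{6}  →  sig = (2; 1,1)
  • {8,10}:  v_{8} + v_{10} = v_{0} + v_{1}  →  sig = (2; 1,1)
  • {1,5}:  v_{1} + v_{5} = v_{0} + v_{6} + v_{9}  →  sig = (2; 1,1,1)
  • {5,8}:  v_{5} + v_{8} = v_{0} + v_{7} + v_{9}  →  sig = (2; 1,1,1)
  • {3,5}:  v_{3} + v_{5} = v_{0} + v_{6} + 2·v_{9}  →  sig = (2; 1,1,2)
  • {4,5}:  v_{4} + v_{5} = v_{0} + v_{7} + 2·v_{9}  →  sig = (2; 1,1,2)
  • {5,10}:  v_{5} + v_{10} = 2·v_{0} + 2·v_{6} + v_{9}  →  sig = (2; 1,2,2)
  • {0,2,9}:  v_{0} + v_{2} + v_{9} = 0  →  sig = (3; —)
  • {0,1,6}:  v_{0} + v_{1} + v_{6} = v_{10}  →  sig = (3; 1)
  • {0,2,3}:  v_{0} + v_{2} + v_{3} = v_{1}  →  sig = (3; 1)
  • {0,2,4}:  v_{0} + v_{2} + v_{4} = v_{8}  →  sig = (3; 1)
  • {0,3,6}:  v_{0} + v_{3} + v_{6} = v_{9} + v_{10}  →  sig = (3; 1,1)
  • {2,9,10}:  v_{2} + v_{9} + v_{10} = v_{1} + v_{6}  →  sig = (3; 1,1)
  • {2,3,10}:  v_{2} + v_{3} + v_{10} = 2·v_{1} + v_{6}  →  sig = (3; 1,2)
  • {0,6,7,9}:  v_{0} + v_{6} + v_{7} + v_{9} = v_{5}  →  sig = (4; 1)

Signatures (|P|; sorted positive RHS coefficients), sorted:
    (2; —)
    (2; —)
    (2; 1)
    (2; 1)
    (2; 1)
    (2; 1)
    (2; 1,1)
    (2; 1,1)
    (2; 1,1)
    (2; 1,1)
    (2; 1,1)
    (2; 1,1,1)
    (2; 1,1,1)
    (2; 1,1,2)
    (2; 1,1,2)
    (2; 1,2,2)
    (3; —)
    (3; 1)
    (3; 1)
    (3; 1)
    (3; 1,1)
    (3; 1,1)
    (3; 1,2)
    (4; 1)


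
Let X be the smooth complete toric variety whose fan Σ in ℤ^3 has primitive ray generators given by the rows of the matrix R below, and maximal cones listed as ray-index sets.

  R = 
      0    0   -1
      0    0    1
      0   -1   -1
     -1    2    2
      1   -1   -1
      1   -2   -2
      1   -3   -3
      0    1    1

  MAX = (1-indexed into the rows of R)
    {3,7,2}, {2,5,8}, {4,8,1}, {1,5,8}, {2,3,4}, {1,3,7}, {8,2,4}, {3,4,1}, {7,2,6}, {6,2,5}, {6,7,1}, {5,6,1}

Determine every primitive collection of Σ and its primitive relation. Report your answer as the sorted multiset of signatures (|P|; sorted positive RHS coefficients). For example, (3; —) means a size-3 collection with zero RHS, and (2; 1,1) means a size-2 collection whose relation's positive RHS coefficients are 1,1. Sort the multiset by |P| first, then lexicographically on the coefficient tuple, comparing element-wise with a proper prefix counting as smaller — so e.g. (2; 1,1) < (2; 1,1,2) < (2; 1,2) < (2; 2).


Σ has 10 primitive collections:

  P = {1,2}:  v_{1} + v_{2} = 0 — sig = (2; —)
  P = {3,8}:  v_{3} + v_{8} = 0 — sig = (2; —)
  P = {4,6}:  v_{4} + v_{6} = 0 — sig = (2; —)
  P = {3,5}:  v_{3} + v_{5} = v_{6} — sig = (2; 1)
  P = {3,6}:  v_{3} + v_{6} = v_{7} — sig = (2; 1)
  P = {4,5}:  v_{4} + v_{5} = v_{8} — sig = (2; 1)
  P = {4,7}:  v_{4} + v_{7} = v_{3} — sig = (2; 1)
  P = {6,8}:  v_{6} + v_{8} = v_{5} — sig = (2; 1)
  P = {7,8}:  v_{7} + v_{8} = v_{6} — sig = (2; 1)
  P = {5,7}:  v_{5} + v_{7} = 2·v_{6} — sig = (2; 2)

Sorted signature multiset PRS(X):
    (2; —)
    (2; —)
    (2; —)
    (2; 1)
    (2; 1)
    (2; 1)
    (2; 1)
    (2; 1)
    (2; 1)
    (2; 2)


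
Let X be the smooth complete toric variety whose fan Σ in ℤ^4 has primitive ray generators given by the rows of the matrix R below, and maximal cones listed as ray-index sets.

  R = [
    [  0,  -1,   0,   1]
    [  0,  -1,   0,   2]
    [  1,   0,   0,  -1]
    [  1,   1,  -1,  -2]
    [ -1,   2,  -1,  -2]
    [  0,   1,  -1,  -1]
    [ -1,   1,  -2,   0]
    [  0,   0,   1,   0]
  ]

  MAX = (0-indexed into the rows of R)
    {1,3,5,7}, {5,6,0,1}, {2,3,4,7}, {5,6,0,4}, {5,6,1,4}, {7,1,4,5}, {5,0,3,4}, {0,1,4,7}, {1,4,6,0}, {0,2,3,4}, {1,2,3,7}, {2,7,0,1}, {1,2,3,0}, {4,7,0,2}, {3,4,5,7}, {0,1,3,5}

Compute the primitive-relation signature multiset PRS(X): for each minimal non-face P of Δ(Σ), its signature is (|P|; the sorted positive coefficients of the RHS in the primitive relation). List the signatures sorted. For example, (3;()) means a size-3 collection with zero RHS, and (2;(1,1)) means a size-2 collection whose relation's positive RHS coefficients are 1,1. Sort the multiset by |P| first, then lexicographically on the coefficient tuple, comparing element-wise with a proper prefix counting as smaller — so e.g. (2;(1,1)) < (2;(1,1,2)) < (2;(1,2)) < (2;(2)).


Primitive collections (9):

  P = {2,5}:  v_{2} + v_{5} = v_{3} — sig = (2;(1))
  P = {6,7}:  v_{6} + v_{7} = v_{1} + v_{4} — sig = (2;(1,1))
  P = {2,6}:  v_{2} + v_{6} = v_{0} + 2·v_{5} — sig = (2;(1,2))
  P = {3,6}:  v_{3} + v_{6} = v_{0} + 3·v_{5} — sig = (2;(1,3))
  P = {0,5,7}:  v_{0} + v_{5} + v_{7} = 0 — sig = (3;())
  P = {0,3,7}:  v_{0} + v_{3} + v_{7} = v_{2} — sig = (3;(1))
  P = {1,2,4}:  v_{1} + v_{2} + v_{4} = v_{5} — sig = (3;(1))
  P = {1,3,4}:  v_{1} + v_{3} + v_{4} = 2·v_{5} — sig = (3;(2))
  P = {0,1,4,5}:  v_{0} + v_{1} + v_{4} + v_{5} = v_{6} — sig = (4;(1))

Sorted signature multiset PRS(X):
    |P|=2: 4 collections, coeffs (1), (1,1), (1,2), (1,3)
    |P|=3: 4 collections, coeffs (), (1), (1), (2)
    |P|=4: 1 collection, coeffs (1)


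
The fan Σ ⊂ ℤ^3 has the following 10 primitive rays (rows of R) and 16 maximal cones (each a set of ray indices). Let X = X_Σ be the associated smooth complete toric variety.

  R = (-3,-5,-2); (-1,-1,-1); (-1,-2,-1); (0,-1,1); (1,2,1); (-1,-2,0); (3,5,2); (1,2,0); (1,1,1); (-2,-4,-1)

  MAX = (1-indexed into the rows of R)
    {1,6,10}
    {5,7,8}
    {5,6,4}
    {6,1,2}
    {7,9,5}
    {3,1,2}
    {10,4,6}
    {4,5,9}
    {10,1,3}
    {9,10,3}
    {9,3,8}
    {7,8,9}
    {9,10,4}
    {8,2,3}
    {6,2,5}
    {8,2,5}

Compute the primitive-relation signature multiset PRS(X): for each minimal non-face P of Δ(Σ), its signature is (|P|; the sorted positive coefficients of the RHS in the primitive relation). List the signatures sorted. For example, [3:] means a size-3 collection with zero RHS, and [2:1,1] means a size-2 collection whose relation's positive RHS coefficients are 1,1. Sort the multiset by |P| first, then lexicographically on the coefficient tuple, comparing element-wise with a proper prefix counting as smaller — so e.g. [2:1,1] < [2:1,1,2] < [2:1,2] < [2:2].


|primitive collections| = 22. Relations:

  {1,7}:  v_{1} + v_{7} = 0 — sig = [2:]
  {2,9}:  v_{2} + v_{9} = 0 — sig = [2:]
  {3,5}:  v_{3} + v_{5} = 0 — sig = [2:]
  {6,8}:  v_{6} + v_{8} = 0 — sig = [2:]
  {1,9}:  v_{1} + v_{9} = v_{10} — sig = [2:1]
  {2,4}:  v_{2} + v_{4} = v_{6} — sig = [2:1]
  {2,10}:  v_{2} + v_{10} = v_{1} — sig = [2:1]
  {3,6}:  v_{3} + v_{6} = v_{10} — sig = [2:1]
  {4,8}:  v_{4} + v_{8} = v_{9} — sig = [2:1]
  {5,10}:  v_{5} + v_{10} = v_{6} — sig = [2:1]
  {6,9}:  v_{6} + v_{9} = v_{4} — sig = [2:1]
  {7,10}:  v_{7} + v_{10} = v_{9} — sig = [2:1]
  {8,10}:  v_{8} + v_{10} = v_{3} — sig = [2:1]
  {1,4}:  v_{1} + v_{4} = v_{6} + v_{10} — sig = [2:1,1]
  {1,5}:  v_{1} + v_{5} = v_{2} + v_{6} — sig = [2:1,1]
  {1,8}:  v_{1} + v_{8} = v_{2} + v_{3} — sig = [2:1,1]
  {2,7}:  v_{2} + v_{7} = v_{5} + v_{8} — sig = [2:1,1]
  {3,4}:  v_{3} + v_{4} = v_{9} + v_{10} — sig = [2:1,1]
  {3,7}:  v_{3} + v_{7} = v_{8} + v_{9} — sig = [2:1,1]
  {6,7}:  v_{6} + v_{7} = v_{5} + v_{9} — sig = [2:1,1]
  {4,7}:  v_{4} + v_{7} = v_{5} + 2·v_{9} — sig = [2:1,2]
  {5,8,9}:  v_{5} + v_{8} + v_{9} = v_{7} — sig = [3:1]

so the primitive-relation signature multiset is
    [2:]
    [2:]
    [2:]
    [2:]
    [2:1]
    [2:1]
    [2:1]
    [2:1]
    [2:1]
    [2:1]
    [2:1]
    [2:1]
    [2:1]
    [2:1,1]
    [2:1,1]
    [2:1,1]
    [2:1,1]
    [2:1,1]
    [2:1,1]
    [2:1,1]
    [2:1,2]
    [3:1]


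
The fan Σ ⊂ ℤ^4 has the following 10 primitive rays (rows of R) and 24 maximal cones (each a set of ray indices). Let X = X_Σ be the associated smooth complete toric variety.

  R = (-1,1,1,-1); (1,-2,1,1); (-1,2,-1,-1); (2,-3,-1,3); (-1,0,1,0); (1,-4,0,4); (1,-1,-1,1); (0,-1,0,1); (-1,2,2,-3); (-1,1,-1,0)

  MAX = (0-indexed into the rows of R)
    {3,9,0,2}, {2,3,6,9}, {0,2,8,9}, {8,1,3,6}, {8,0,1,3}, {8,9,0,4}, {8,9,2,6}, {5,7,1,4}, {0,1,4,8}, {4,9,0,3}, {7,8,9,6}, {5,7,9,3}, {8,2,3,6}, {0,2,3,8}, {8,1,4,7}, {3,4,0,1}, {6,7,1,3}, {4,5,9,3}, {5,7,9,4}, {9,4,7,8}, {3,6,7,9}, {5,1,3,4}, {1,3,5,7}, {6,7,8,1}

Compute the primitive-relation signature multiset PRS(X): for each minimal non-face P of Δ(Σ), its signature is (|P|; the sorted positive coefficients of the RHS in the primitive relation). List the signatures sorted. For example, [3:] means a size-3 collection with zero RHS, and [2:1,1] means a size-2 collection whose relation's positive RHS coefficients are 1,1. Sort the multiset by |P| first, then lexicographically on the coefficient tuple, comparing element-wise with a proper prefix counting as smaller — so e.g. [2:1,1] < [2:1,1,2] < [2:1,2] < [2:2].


15 collections generate NE(X_Σ); each relation:

  • {0,6}:  v_{0} + v_{6} = 0  →  sig = [2:]
  • {1,2}:  v_{1} + v_{2} = 0  →  sig = [2:]
  • {0,7}:  v_{0} + v_{7} = v_{4}  →  sig = [2:1]
  • {1,9}:  v_{1} + v_{9} = v_{7}  →  sig = [2:1]
  • {2,7}:  v_{2} + v_{7} = v_{9}  →  sig = [2:1]
  • {4,6}:  v_{4} + v_{6} = v_{7}  →  sig = [2:1]
  • {2,4}:  v_{2} + v_{4} = v_{0} + v_{9}  →  sig = [2:1,1]
  • {5,8}:  v_{5} + v_{8} = v_{1} + v_{4}  →  sig = [2:1,1]
  • {2,5}:  v_{2} + v_{5} = v_{3} + v_{4} + v_{9}  →  sig = [2:1,1,1]
  • {0,5}:  v_{0} + v_{5} = v_{3} + 2·v_{4}  →  sig = [2:1,2]
  • {5,6}:  v_{5} + v_{6} = v_{3} + 2·v_{7}  →  sig = [2:1,2]
  • {3,8,9}:  v_{3} + v_{8} + v_{9} = 0  →  sig = [3:]
  • {3,4,7}:  v_{3} + v_{4} + v_{7} = v_{5}  →  sig = [3:1]
  • {3,7,8}:  v_{3} + v_{7} + v_{8} = v_{1}  →  sig = [3:1]
  • {3,4,8}:  v_{3} + v_{4} + v_{8} = v_{0} + v_{1}  →  sig = [3:1,1]

Sorted signature multiset PRS(X):
{ [2:] ×2,  [2:1] ×4,  [2:1,1] ×2,  [2:1,1,1],  [2:1,2] ×2,  [3:],  [3:1] ×2,  [3:1,1] }


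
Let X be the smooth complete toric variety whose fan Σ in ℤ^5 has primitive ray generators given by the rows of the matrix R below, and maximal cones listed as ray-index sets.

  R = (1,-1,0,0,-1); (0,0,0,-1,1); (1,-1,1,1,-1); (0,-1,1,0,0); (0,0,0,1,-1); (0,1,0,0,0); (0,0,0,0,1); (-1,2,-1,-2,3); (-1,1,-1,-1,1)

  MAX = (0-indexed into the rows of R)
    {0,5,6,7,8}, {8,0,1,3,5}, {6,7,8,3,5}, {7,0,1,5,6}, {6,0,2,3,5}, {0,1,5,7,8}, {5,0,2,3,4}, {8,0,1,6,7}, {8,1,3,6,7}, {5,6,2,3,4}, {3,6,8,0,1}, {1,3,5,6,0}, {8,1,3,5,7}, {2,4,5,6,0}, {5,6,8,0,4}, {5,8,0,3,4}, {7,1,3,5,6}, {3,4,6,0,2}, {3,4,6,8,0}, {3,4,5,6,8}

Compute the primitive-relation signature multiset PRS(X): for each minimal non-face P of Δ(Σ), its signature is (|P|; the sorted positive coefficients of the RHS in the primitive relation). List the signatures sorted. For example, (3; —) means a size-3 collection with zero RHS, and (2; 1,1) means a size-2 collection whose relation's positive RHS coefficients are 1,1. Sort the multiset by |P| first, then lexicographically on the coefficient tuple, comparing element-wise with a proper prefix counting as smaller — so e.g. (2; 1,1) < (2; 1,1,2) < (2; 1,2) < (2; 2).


Δ(Σ) — 9 vertices, 9 min non-faces:

  P={1,4}:  v_{1} + v_{4} = 0 — sig = (2; —)
  P={2,8}:  v_{2} + v_{8} = 0 — sig = (2; —)
  P={2,7}:  v_{2} + v_{7} = v_{1} + v_{5} + v_{6} — sig = (2; 1,1,1)
  P={4,7}:  v_{4} + v_{7} = v_{5} + v_{6} + v_{8} — sig = (2; 1,1,1)
  P={1,2}:  v_{1} + v_{2} = v_{0} + v_{3} + v_{5} + v_{6} — sig = (2; 1,1,1,1)
  P={0,3,7}:  v_{0} + v_{3} + v_{7} = 2·v_{1} — sig = (3; 2)
  P={1,5,6,8}:  v_{1} + v_{5} + v_{6} + v_{8} = v_{7} — sig = (4; 1)
  P={0,3,4,5,6}:  v_{0} + v_{3} + v_{4} + v_{5} + v_{6} = v_{2} — sig = (5; 1)
  P={0,3,5,6,8}:  v_{0} + v_{3} + v_{5} + v_{6} + v_{8} = v_{1} — sig = (5; 1)

Signatures (|P|; sorted positive RHS coefficients), sorted:
{ (2; —) ×2,  (2; 1,1,1) ×2,  (2; 1,1,1,1),  (3; 2),  (4; 1),  (5; 1) ×2 }


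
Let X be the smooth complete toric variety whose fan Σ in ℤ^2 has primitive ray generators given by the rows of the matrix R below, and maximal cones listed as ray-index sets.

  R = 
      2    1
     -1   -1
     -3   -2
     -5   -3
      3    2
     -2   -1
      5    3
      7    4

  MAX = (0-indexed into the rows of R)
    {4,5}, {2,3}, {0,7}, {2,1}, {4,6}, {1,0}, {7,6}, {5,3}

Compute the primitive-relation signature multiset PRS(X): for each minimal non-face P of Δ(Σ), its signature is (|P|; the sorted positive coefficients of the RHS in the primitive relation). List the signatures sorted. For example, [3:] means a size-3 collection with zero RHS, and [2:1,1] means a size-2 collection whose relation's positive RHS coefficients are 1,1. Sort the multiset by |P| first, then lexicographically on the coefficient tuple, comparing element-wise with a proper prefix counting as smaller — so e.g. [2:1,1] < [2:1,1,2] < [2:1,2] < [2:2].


20 collections generate NE(X_Σ); each relation:

  P = {0,5}:  v_{0} + v_{5} = 0  →  sig = [2:]
  P = {2,4}:  v_{2} + v_{4} = 0  →  sig = [2:]
  P = {3,6}:  v_{3} + v_{6} = 0  →  sig = [2:]
  P = {0,2}:  v_{0} + v_{2} = v_{1}  →  sig = [2:1]
  P = {0,3}:  v_{0} + v_{3} = v_{2}  →  sig = [2:1]
  P = {0,4}:  v_{0} + v_{4} = v_{6}  →  sig = [2:1]
  P = {0,6}:  v_{0} + v_{6} = v_{7}  →  sig = [2:1]
  P = {1,4}:  v_{1} + v_{4} = v_{0}  →  sig = [2:1]
  P = {1,5}:  v_{1} + v_{5} = v_{2}  →  sig = [2:1]
  P = {2,5}:  v_{2} + v_{5} = v_{3}  →  sig = [2:1]
  P = {2,6}:  v_{2} + v_{6} = v_{0}  →  sig = [2:1]
  P = {3,4}:  v_{3} + v_{4} = v_{5}  →  sig = [2:1]
  P = {3,7}:  v_{3} + v_{7} = v_{0}  →  sig = [2:1]
  P = {5,6}:  v_{5} + v_{6} = v_{4}  →  sig = [2:1]
  P = {5,7}:  v_{5} + v_{7} = v_{6}  →  sig = [2:1]
  P = {1,3}:  v_{1} + v_{3} = 2·v_{2}  →  sig = [2:2]
  P = {1,6}:  v_{1} + v_{6} = 2·v_{0}  →  sig = [2:2]
  P = {2,7}:  v_{2} + v_{7} = 2·v_{0}  →  sig = [2:2]
  P = {4,7}:  v_{4} + v_{7} = 2·v_{6}  →  sig = [2:2]
  P = {1,7}:  v_{1} + v_{7} = 3·v_{0}  →  sig = [2:3]

Signatures (|P|; sorted positive RHS coefficients), sorted:
    [2:]
    [2:]
    [2:]
    [2:1]
    [2:1]
    [2:1]
    [2:1]
    [2:1]
    [2:1]
    [2:1]
    [2:1]
    [2:1]
    [2:1]
    [2:1]
    [2:1]
    [2:2]
    [2:2]
    [2:2]
    [2:2]
    [2:3]


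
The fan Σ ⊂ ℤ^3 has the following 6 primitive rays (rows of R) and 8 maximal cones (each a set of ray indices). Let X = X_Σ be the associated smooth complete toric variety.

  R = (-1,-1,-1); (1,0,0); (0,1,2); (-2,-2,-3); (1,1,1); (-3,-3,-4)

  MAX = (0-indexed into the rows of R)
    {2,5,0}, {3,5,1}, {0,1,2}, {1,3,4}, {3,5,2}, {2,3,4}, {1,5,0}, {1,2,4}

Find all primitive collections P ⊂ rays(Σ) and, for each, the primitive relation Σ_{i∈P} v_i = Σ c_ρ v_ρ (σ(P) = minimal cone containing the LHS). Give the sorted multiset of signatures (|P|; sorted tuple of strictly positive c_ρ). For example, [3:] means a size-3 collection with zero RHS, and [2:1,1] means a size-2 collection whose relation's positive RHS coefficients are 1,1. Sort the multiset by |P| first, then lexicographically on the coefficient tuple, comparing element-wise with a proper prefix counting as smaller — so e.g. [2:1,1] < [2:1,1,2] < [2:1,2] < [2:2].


|primitive collections| = 5. Relations:

  P={0,4}:  v_{0} + v_{4} = 0 ; sig = [2:]
  P={0,3}:  v_{0} + v_{3} = v_{5} ; sig = [2:1]
  P={4,5}:  v_{4} + v_{5} = v_{3} ; sig = [2:1]
  P={1,2,3}:  v_{1} + v_{2} + v_{3} = v_{0} ; sig = [3:1]
  P={1,2,5}:  v_{1} + v_{2} + v_{5} = 2·v_{0} ; sig = [3:2]

so the primitive-relation signature multiset is
    [2:]
    [2:1]
    [2:1]
    [3:1]
    [3:2]


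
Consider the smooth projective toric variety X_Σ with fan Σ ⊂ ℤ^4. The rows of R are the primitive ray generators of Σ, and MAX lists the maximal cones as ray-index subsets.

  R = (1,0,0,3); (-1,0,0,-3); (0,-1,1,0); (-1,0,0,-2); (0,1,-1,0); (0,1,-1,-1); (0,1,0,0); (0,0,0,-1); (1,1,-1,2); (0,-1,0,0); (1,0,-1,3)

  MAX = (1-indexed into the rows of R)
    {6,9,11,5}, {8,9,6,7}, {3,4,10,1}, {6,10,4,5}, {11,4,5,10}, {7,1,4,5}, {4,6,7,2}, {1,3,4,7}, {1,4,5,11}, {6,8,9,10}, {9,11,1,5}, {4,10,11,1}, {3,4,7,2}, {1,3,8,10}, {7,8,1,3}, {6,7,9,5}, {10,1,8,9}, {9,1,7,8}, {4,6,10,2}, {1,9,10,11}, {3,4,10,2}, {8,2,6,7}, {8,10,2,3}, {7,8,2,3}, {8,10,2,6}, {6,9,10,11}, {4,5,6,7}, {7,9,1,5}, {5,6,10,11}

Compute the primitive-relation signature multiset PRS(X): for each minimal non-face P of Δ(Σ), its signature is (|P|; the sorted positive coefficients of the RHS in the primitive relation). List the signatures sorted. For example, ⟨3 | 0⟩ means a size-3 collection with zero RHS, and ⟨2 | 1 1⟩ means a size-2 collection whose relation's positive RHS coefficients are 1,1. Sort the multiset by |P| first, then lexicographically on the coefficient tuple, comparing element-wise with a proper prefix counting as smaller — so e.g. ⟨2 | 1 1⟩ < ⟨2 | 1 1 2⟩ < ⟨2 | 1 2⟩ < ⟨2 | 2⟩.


Primitive collections (18):

  • {1,2}:  v_{1} + v_{2} = 0 ; sig = ⟨2 | 0⟩
  • {3,5}:  v_{3} + v_{5} = 0 ; sig = ⟨2 | 0⟩
  • {7,10}:  v_{7} + v_{10} = 0 ; sig = ⟨2 | 0⟩
  • {1,6}:  v_{1} + v_{6} = v_{9} ; sig = ⟨2 | 1⟩
  • {2,9}:  v_{2} + v_{9} = v_{6} ; sig = ⟨2 | 1⟩
  • {3,6}:  v_{3} + v_{6} = v_{8} ; sig = ⟨2 | 1⟩
  • {4,8}:  v_{4} + v_{8} = v_{2} ; sig = ⟨2 | 1⟩
  • {4,9}:  v_{4} + v_{9} = v_{5} ; sig = ⟨2 | 1⟩
  • {5,8}:  v_{5} + v_{8} = v_{6} ; sig = ⟨2 | 1⟩
  • {2,5}:  v_{2} + v_{5} = v_{4} + v_{6} ; sig = ⟨2 | 1 1⟩
  • {2,11}:  v_{2} + v_{11} = v_{5} + v_{10} ; sig = ⟨2 | 1 1⟩
  • {3,9}:  v_{3} + v_{9} = v_{1} + v_{8} ; sig = ⟨2 | 1 1⟩
  • {3,11}:  v_{3} + v_{11} = v_{1} + v_{10} ; sig = ⟨2 | 1 1⟩
  • {7,11}:  v_{7} + v_{11} = v_{1} + v_{5} ; sig = ⟨2 | 1 1⟩
  • {8,11}:  v_{8} + v_{11} = v_{9} + v_{10} ; sig = ⟨2 | 1 1⟩
  • {1,5,10}:  v_{1} + v_{5} + v_{10} = v_{11} ; sig = ⟨3 | 1⟩
  • {5,9,10}:  v_{5} + v_{9} + v_{10} = v_{6} + v_{11} ; sig = ⟨3 | 1 1⟩
  • {4,6,11}:  v_{4} + v_{6} + v_{11} = 2·v_{5} + v_{10} ; sig = ⟨3 | 1 2⟩

Signatures (|P|; sorted positive RHS coefficients), sorted:
{ ⟨2 | 0⟩ ×3,  ⟨2 | 1⟩ ×6,  ⟨2 | 1 1⟩ ×6,  ⟨3 | 1⟩,  ⟨3 | 1 1⟩,  ⟨3 | 1 2⟩ }
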